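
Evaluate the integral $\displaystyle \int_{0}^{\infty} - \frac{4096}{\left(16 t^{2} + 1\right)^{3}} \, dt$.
$- 192 \pi$

Begin with the known result
$$J(a) = \int_{0}^{\infty} - \frac{1}{a^{2} + t^{2}} \, dt = - \frac{\pi}{2 a}.$$

Differentiating under the integral sign with respect to $a$,
$$\frac{dJ}{da} = \int_{0}^{\infty} \frac{2 a}{\left(a^{2} + t^{2}\right)^{2}} \, dt = \frac{\pi}{2 a^{2}},$$
so $\int_{0}^{\infty} - \frac{1}{\left(a^{2} + t^{2}\right)^{2}} \, dt = - \frac{\pi}{4 a^{3}}$.

Repeating — each differentiation of $1/(t^2+a^2)^j$ produces $-2ja/(t^2+a^2)^{j+1}$ — and dividing through by $-2ja$ at each step yields, after $2$ differentiations in total,
$$\int_{0}^{\infty} - \frac{1}{\left(a^{2} + t^{2}\right)^{3}} \, dt = - \frac{3 \pi}{16 a^{5}}.$$

Setting $a = \frac{1}{4}$:
$$I = - 192 \pi.$$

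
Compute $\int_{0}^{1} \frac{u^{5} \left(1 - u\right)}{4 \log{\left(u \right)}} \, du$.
$- \frac{\log{\left(7 \right)}}{4} + \frac{\log{\left(6 \right)}}{4}$

Replace the exponent $6$ by a parameter $a$: let $I(a) = \int_{0}^{1} \frac{u^{5} - u^{a}}{4 \log{\left(u \right)}} \, du$.

Since $\dfrac{\partial}{\partial a}\,u^{a} = u^{a} \ln u$, the $\ln u$ in the denominator cancels and
$$\frac{dI}{da} = \int_{0}^{1} - \frac{1}{4} u^{a} \, du = - \frac{1}{4} \left[\frac{u^{a+1}}{a+1}\right]_0^1 = - \frac{1}{4 a + 4}.$$

Integrating with respect to $a$ gives $I(a) = - \frac{\log{\left(a + 1 \right)}}{4} + \frac{\log{\left(6 \right)}}{4} + C$.

At $a = 5$ the integrand is identically $0$, so $I(5) = 0$. The closed form gives $0$, hence $C = 0$.

Setting $a = 6$:
$$I = - \frac{\log{\left(7 \right)}}{4} + \frac{\log{\left(6 \right)}}{4}.$$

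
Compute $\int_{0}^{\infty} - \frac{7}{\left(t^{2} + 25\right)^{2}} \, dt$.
$- \frac{7 \pi}{500}$

Begin with the known result
$$J(a) = \int_{0}^{\infty} - \frac{7}{a^{2} + t^{2}} \, dt = - \frac{7 \pi}{2 a}.$$

Differentiating under the integral sign with respect to $a$,
$$\frac{dJ}{da} = \int_{0}^{\infty} \frac{14 a}{\left(a^{2} + t^{2}\right)^{2}} \, dt = \frac{7 \pi}{2 a^{2}},$$
so $\int_{0}^{\infty} - \frac{7}{\left(a^{2} + t^{2}\right)^{2}} \, dt = - \frac{7 \pi}{4 a^{3}}$.

Setting $a = 5$:
$$I = - \frac{7 \pi}{500}.$$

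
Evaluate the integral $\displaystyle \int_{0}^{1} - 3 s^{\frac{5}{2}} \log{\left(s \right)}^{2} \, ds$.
$- \frac{48}{343}$

Consider the simpler parametrised integral
$$J(a) = \int_{0}^{1} - 3 s^{a} \, ds = - \frac{3}{a + 1}.$$

Differentiating under the integral sign brings down a factor of $\ln s$:
$$\frac{dJ}{da} = \int_{0}^{1} - 3 s^{a} \log{\left(s \right)} \, ds = \frac{3}{\left(a + 1\right)^{2}}.$$

Repeating twice in total — each differentiation brings down another $\ln s$ — gives
$$\frac{d^{2}J}{da^{2}} = \int_{0}^{1} - 3 s^{a} \log{\left(s \right)}^{2} \, ds = - \frac{6}{\left(a + 1\right)^{3}},$$
and the integrand here is exactly the target integrand, so $I = - \frac{6}{\left(a + 1\right)^{3}}$.

Setting $a = \frac{5}{2}$:
$$I = - \frac{48}{343}.$$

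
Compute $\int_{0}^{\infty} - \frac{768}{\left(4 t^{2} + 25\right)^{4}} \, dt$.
$- \frac{12 \pi}{15625}$

Begin with the known result
$$J(a) = \int_{0}^{\infty} - \frac{3}{a^{2} + t^{2}} \, dt = - \frac{3 \pi}{2 a}.$$

Differentiating under the integral sign with respect to $a$,
$$\frac{dJ}{da} = \int_{0}^{\infty} \frac{6 a}{\left(a^{2} + t^{2}\right)^{2}} \, dt = \frac{3 \pi}{2 a^{2}},$$
so $\int_{0}^{\infty} - \frac{3}{\left(a^{2} + t^{2}\right)^{2}} \, dt = - \frac{3 \pi}{4 a^{3}}$.

Repeating — each differentiation of $1/(t^2+a^2)^j$ produces $-2ja/(t^2+a^2)^{j+1}$ — and dividing through by $-2ja$ at each step yields, after $3$ differentiations in total,
$$\int_{0}^{\infty} - \frac{3}{\left(a^{2} + t^{2}\right)^{4}} \, dt = - \frac{15 \pi}{32 a^{7}}.$$

Setting $a = \frac{5}{2}$:
$$I = - \frac{12 \pi}{15625}.$$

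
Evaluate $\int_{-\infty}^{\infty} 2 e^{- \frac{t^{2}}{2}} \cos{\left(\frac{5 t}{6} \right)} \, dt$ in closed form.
$\frac{2 \sqrt{2} \sqrt{\pi}}{e^{\frac{25}{72}}}$

Let $b$ denote the cosine frequency and define $I(b) = \int_{-\infty}^{\infty} 2 e^{- \frac{t^{2}}{2}} \cos{\left(b t \right)} \, dt$.

Differentiating under the integral sign,
$$I'(b) = \int_{-\infty}^{\infty} - 2 t e^{- \frac{t^{2}}{2}} \sin{\left(b t \right)} \, dt.$$

Integrate $\int_{-\infty}^{\infty} t \sin(b t)\, e^{- \frac{t^{2}}{2}}\, dt$ by parts with $u = \sin(b t)$ and $dv = t\, e^{- \frac{t^{2}}{2}}\, dt$, giving $v = - e^{- \frac{t^{2}}{2}}$. The boundary term vanishes and
$$\int_{-\infty}^{\infty} t \sin(b t)\, e^{- \frac{t^{2}}{2}}\, dt = b \int_{-\infty}^{\infty} \cos(b t)\, e^{- \frac{t^{2}}{2}}\, dt,$$
so $I'(b) = - b\, I(b)$.

This is a separable first-order ODE; solving with the initial condition $I(0) = \int_{-\infty}^{\infty} 2 e^{- \frac{t^{2}}{2}}\,dt = 2 \sqrt{2} \sqrt{\pi}$ gives
$$I(b) = 2 \sqrt{2} \sqrt{\pi} e^{- \frac{b^{2}}{2}}.$$

Setting $b = \frac{5}{6}$:
$$I = \frac{2 \sqrt{2} \sqrt{\pi}}{e^{\frac{25}{72}}}.$$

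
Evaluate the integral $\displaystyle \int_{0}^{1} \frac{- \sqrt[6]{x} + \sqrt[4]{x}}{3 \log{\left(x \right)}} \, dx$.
$- \frac{\log{\left(14 \right)}}{3} + \frac{\log{\left(15 \right)}}{3}$

Replace the exponent $\frac{1}{4}$ by a parameter $a$: let $I(a) = \int_{0}^{1} \frac{- \sqrt[6]{x} + x^{a}}{3 \log{\left(x \right)}} \, dx$.

Since $\dfrac{\partial}{\partial a}\,x^{a} = x^{a} \ln x$, the $\ln x$ in the denominator cancels and
$$\frac{dI}{da} = \int_{0}^{1} \frac{1}{3} x^{a} \, dx = \frac{1}{3} \left[\frac{x^{a+1}}{a+1}\right]_0^1 = \frac{1}{3 \left(a + 1\right)}.$$

Integrating with respect to $a$ gives $I(a) = \frac{\log{\left(a + 1 \right)}}{3} - \frac{\log{\left(7 \right)}}{3} + \frac{\log{\left(6 \right)}}{3} + C$.

At $a = \frac{1}{6}$ the integrand is identically $0$, so $I(\frac{1}{6}) = 0$. The closed form gives $0$, hence $C = 0$.

Setting $a = \frac{1}{4}$:
$$I = - \frac{\log{\left(14 \right)}}{3} + \frac{\log{\left(15 \right)}}{3}.$$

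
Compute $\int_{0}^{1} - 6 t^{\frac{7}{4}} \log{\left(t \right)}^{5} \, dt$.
$\frac{2949120}{1771561}$

Begin with the known integral
$$J(a) = \int_{0}^{1} - 6 t^{a} \, dt = - \frac{6}{a + 1}.$$

Differentiating under the integral sign brings down a factor of $\ln t$:
$$\frac{dJ}{da} = \int_{0}^{1} - 6 t^{a} \log{\left(t \right)} \, dt = \frac{6}{\left(a + 1\right)^{2}}.$$

Repeating $5$ times in total — each differentiation brings down another $\ln t$ — gives
$$\frac{d^{5}J}{da^{5}} = \int_{0}^{1} - 6 t^{a} \log{\left(t \right)}^{5} \, dt = \frac{720}{\left(a + 1\right)^{6}},$$
and the integrand here is exactly the target integrand, so $I = \frac{720}{\left(a + 1\right)^{6}}$.

Setting $a = \frac{7}{4}$:
$$I = \frac{2949120}{1771561}.$$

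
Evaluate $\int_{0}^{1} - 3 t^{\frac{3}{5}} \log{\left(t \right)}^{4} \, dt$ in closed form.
$- \frac{28125}{4096}$

Consider the simpler parametrised integral
$$J(a) = \int_{0}^{1} - 3 t^{a} \, dt = - \frac{3}{a + 1}.$$

Differentiating under the integral sign brings down a factor of $\ln t$:
$$\frac{dJ}{da} = \int_{0}^{1} - 3 t^{a} \log{\left(t \right)} \, dt = \frac{3}{\left(a + 1\right)^{2}}.$$

Repeating $4$ times in total — each differentiation brings down another $\ln t$ — gives
$$\frac{d^{4}J}{da^{4}} = \int_{0}^{1} - 3 t^{a} \log{\left(t \right)}^{4} \, dt = - \frac{72}{\left(a + 1\right)^{5}},$$
and the integrand here is exactly the target integrand, so $I = - \frac{72}{\left(a + 1\right)^{5}}$.

Setting $a = \frac{3}{5}$:
$$I = - \frac{28125}{4096}.$$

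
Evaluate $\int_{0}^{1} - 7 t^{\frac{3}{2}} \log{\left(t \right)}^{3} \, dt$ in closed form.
$\frac{672}{625}$

Consider the simpler parametrised integral
$$J(a) = \int_{0}^{1} - 7 t^{a} \, dt = - \frac{7}{a + 1}.$$

Differentiating under the integral sign brings down a factor of $\ln t$:
$$\frac{dJ}{da} = \int_{0}^{1} - 7 t^{a} \log{\left(t \right)} \, dt = \frac{7}{\left(a + 1\right)^{2}}.$$

Repeating $3$ times in total — each differentiation brings down another $\ln t$ — gives
$$\frac{d^{3}J}{da^{3}} = \int_{0}^{1} - 7 t^{a} \log{\left(t \right)}^{3} \, dt = \frac{42}{\left(a + 1\right)^{4}},$$
and the integrand here is exactly the target integrand, so $I = \frac{42}{\left(a + 1\right)^{4}}$.

Setting $a = \frac{3}{2}$:
$$I = \frac{672}{625}.$$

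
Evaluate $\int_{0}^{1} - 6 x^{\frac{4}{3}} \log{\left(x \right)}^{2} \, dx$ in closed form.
$- \frac{324}{343}$

Start from the elementary integral
$$J(a) = \int_{0}^{1} - 6 x^{a} \, dx = - \frac{6}{a + 1}.$$

Differentiating under the integral sign brings down a factor of $\ln x$:
$$\frac{dJ}{da} = \int_{0}^{1} - 6 x^{a} \log{\left(x \right)} \, dx = \frac{6}{\left(a + 1\right)^{2}}.$$

Repeating twice in total — each differentiation brings down another $\ln x$ — gives
$$\frac{d^{2}J}{da^{2}} = \int_{0}^{1} - 6 x^{a} \log{\left(x \right)}^{2} \, dx = - \frac{12}{\left(a + 1\right)^{3}},$$
and the integrand here is exactly the target integrand, so $I = - \frac{12}{\left(a + 1\right)^{3}}$.

Setting $a = \frac{4}{3}$:
$$I = - \frac{324}{343}.$$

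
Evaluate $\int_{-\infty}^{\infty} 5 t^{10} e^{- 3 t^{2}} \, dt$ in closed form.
$\frac{175 \sqrt{3} \sqrt{\pi}}{864}$

Begin with the known integral
$$J(a) = \int_{-\infty}^{\infty} 5 e^{- a t^{2}} \, dt = \frac{5 \sqrt{\pi}}{\sqrt{a}}.$$

Differentiating under the integral sign brings down a factor of $(-t^2)$:
$$\frac{dJ}{da} = \int_{-\infty}^{\infty} - 5 t^{2} e^{- a t^{2}} \, dt = - \frac{5 \sqrt{\pi}}{2 a^{\frac{3}{2}}}.$$

Repeating $5$ times in total — each differentiation brings down another $(-t^2)$ — gives
$$\frac{d^{5}J}{da^{5}} = \int_{-\infty}^{\infty} - 5 t^{10} e^{- a t^{2}} \, dt = - \frac{4725 \sqrt{\pi}}{32 a^{\frac{11}{2}}},$$
and the integrand here is $(-1)^{5}$ times the target integrand, so $I = (-1)^{5}\,\frac{d^{5}J}{da^{5}} = \frac{4725 \sqrt{\pi}}{32 a^{\frac{11}{2}}}$.

Setting $a = 3$:
$$I = \frac{175 \sqrt{3} \sqrt{\pi}}{864}.$$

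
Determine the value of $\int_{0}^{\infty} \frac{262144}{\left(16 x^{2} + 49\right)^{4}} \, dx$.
$\frac{10240 \pi}{823543}$

Start from the standard arctangent integral
$$J(a) = \int_{0}^{\infty} \frac{4}{a^{2} + x^{2}} \, dx = \frac{2 \pi}{a}.$$

Differentiating under the integral sign with respect to $a$,
$$\frac{dJ}{da} = \int_{0}^{\infty} - \frac{8 a}{\left(a^{2} + x^{2}\right)^{2}} \, dx = - \frac{2 \pi}{a^{2}},$$
so $\int_{0}^{\infty} \frac{4}{\left(a^{2} + x^{2}\right)^{2}} \, dx = \frac{\pi}{a^{3}}$.

Repeating — each differentiation of $1/(x^2+a^2)^j$ produces $-2ja/(x^2+a^2)^{j+1}$ — and dividing through by $-2ja$ at each step yields, after $3$ differentiations in total,
$$\int_{0}^{\infty} \frac{4}{\left(a^{2} + x^{2}\right)^{4}} \, dx = \frac{5 \pi}{8 a^{7}}.$$

Setting $a = \frac{7}{4}$:
$$I = \frac{10240 \pi}{823543}.$$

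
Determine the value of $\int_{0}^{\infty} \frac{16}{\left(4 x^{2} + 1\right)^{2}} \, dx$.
$2 \pi$

Recall the elementary integral
$$J(a) = \int_{0}^{\infty} \frac{1}{a^{2} + x^{2}} \, dx = \frac{\pi}{2 a}.$$

Differentiating under the integral sign with respect to $a$,
$$\frac{dJ}{da} = \int_{0}^{\infty} - \frac{2 a}{\left(a^{2} + x^{2}\right)^{2}} \, dx = - \frac{\pi}{2 a^{2}},$$
so $\int_{0}^{\infty} \frac{1}{\left(a^{2} + x^{2}\right)^{2}} \, dx = \frac{\pi}{4 a^{3}}$.

Setting $a = \frac{1}{2}$:
$$I = 2 \pi.$$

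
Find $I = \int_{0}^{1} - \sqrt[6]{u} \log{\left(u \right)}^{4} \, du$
$- \frac{186624}{16807}$

Start from the elementary integral
$$J(a) = \int_{0}^{1} - u^{a} \, du = - \frac{1}{a + 1}.$$

Differentiating under the integral sign brings down a factor of $\ln u$:
$$\frac{dJ}{da} = \int_{0}^{1} - u^{a} \log{\left(u \right)} \, du = \frac{1}{\left(a + 1\right)^{2}}.$$

Repeating $4$ times in total — each differentiation brings down another $\ln u$ — gives
$$\frac{d^{4}J}{da^{4}} = \int_{0}^{1} - u^{a} \log{\left(u \right)}^{4} \, du = - \frac{24}{\left(a + 1\right)^{5}},$$
and the integrand here is exactly the target integrand, so $I = - \frac{24}{\left(a + 1\right)^{5}}$.

Setting $a = \frac{1}{6}$:
$$I = - \frac{186624}{16807}.$$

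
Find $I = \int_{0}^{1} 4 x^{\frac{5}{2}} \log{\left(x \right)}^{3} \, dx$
$- \frac{384}{2401}$

Begin with the known integral
$$J(a) = \int_{0}^{1} 4 x^{a} \, dx = \frac{4}{a + 1}.$$

Differentiating under the integral sign brings down a factor of $\ln x$:
$$\frac{dJ}{da} = \int_{0}^{1} 4 x^{a} \log{\left(x \right)} \, dx = - \frac{4}{\left(a + 1\right)^{2}}.$$

Repeating $3$ times in total — each differentiation brings down another $\ln x$ — gives
$$\frac{d^{3}J}{da^{3}} = \int_{0}^{1} 4 x^{a} \log{\left(x \right)}^{3} \, dx = - \frac{24}{\left(a + 1\right)^{4}},$$
and the integrand here is exactly the target integrand, so $I = - \frac{24}{\left(a + 1\right)^{4}}$.

Setting $a = \frac{5}{2}$:
$$I = - \frac{384}{2401}.$$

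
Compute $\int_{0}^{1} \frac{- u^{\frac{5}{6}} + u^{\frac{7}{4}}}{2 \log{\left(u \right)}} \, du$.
$- \log{\left(2 \right)} + \frac{\log{\left(6 \right)}}{2}$

Replace the exponent $\frac{7}{4}$ by a parameter $a$: let $I(a) = \int_{0}^{1} \frac{- u^{\frac{5}{6}} + u^{a}}{2 \log{\left(u \right)}} \, du$.

Since $\dfrac{\partial}{\partial a}\,u^{a} = u^{a} \ln u$, the $\ln u$ in the denominator cancels and
$$\frac{dI}{da} = \int_{0}^{1} \frac{1}{2} u^{a} \, du = \frac{1}{2} \left[\frac{u^{a+1}}{a+1}\right]_0^1 = \frac{1}{2 \left(a + 1\right)}.$$

Integrating with respect to $a$ gives $I(a) = \log{\left(\frac{\sqrt{66} \sqrt{a + 1}}{11} \right)} + C$.

At $a = \frac{5}{6}$ the integrand is identically $0$, so $I(\frac{5}{6}) = 0$. The closed form gives $0$, hence $C = 0$.

Setting $a = \frac{7}{4}$:
$$I = - \log{\left(2 \right)} + \frac{\log{\left(6 \right)}}{2}.$$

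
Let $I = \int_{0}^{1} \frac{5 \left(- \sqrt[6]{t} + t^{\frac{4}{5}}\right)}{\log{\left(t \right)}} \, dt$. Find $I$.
$\log{\left(\frac{459165024}{52521875} \right)}$

Replace the exponent $\frac{4}{5}$ by a parameter $a$: let $I(a) = \int_{0}^{1} \frac{5 \left(- \sqrt[6]{t} + t^{a}\right)}{\log{\left(t \right)}} \, dt$.

Since $\dfrac{\partial}{\partial a}\,t^{a} = t^{a} \ln t$, the $\ln t$ in the denominator cancels and
$$\frac{dI}{da} = \int_{0}^{1} 5 t^{a} \, dt = 5 \left[\frac{t^{a+1}}{a+1}\right]_0^1 = \frac{5}{a + 1}.$$

Integrating with respect to $a$ gives $I(a) = \log{\left(\frac{7776 \left(a + 1\right)^{5}}{16807} \right)} + C$.

At $a = \frac{1}{6}$ the integrand is identically $0$, so $I(\frac{1}{6}) = 0$. The closed form gives $0$, hence $C = 0$.

Setting $a = \frac{4}{5}$:
$$I = \log{\left(\frac{459165024}{52521875} \right)}.$$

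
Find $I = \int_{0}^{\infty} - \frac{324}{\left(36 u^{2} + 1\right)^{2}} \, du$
$- \frac{27 \pi}{2}$

Begin with the known result
$$J(a) = \int_{0}^{\infty} - \frac{1}{4 \left(a^{2} + u^{2}\right)} \, du = - \frac{\pi}{8 a}.$$

Differentiating under the integral sign with respect to $a$,
$$\frac{dJ}{da} = \int_{0}^{\infty} \frac{a}{2 \left(a^{2} + u^{2}\right)^{2}} \, du = \frac{\pi}{8 a^{2}},$$
so $\int_{0}^{\infty} - \frac{1}{4 \left(a^{2} + u^{2}\right)^{2}} \, du = - \frac{\pi}{16 a^{3}}$.

Setting $a = \frac{1}{6}$:
$$I = - \frac{27 \pi}{2}.$$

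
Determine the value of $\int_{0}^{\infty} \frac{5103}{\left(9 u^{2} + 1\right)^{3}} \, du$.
$\frac{5103 \pi}{16}$

Start from the standard arctangent integral
$$J(a) = \int_{0}^{\infty} \frac{7}{a^{2} + u^{2}} \, du = \frac{7 \pi}{2 a}.$$

Differentiating under the integral sign with respect to $a$,
$$\frac{dJ}{da} = \int_{0}^{\infty} - \frac{14 a}{\left(a^{2} + u^{2}\right)^{2}} \, du = - \frac{7 \pi}{2 a^{2}},$$
so $\int_{0}^{\infty} \frac{7}{\left(a^{2} + u^{2}\right)^{2}} \, du = \frac{7 \pi}{4 a^{3}}$.

Repeating — each differentiation of $1/(u^2+a^2)^j$ produces $-2ja/(u^2+a^2)^{j+1}$ — and dividing through by $-2ja$ at each step yields, after $2$ differentiations in total,
$$\int_{0}^{\infty} \frac{7}{\left(a^{2} + u^{2}\right)^{3}} \, du = \frac{21 \pi}{16 a^{5}}.$$

Setting $a = \frac{1}{3}$:
$$I = \frac{5103 \pi}{16}.$$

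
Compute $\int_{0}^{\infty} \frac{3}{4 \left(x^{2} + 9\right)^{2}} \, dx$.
$\frac{\pi}{144}$

Begin with the known result
$$J(a) = \int_{0}^{\infty} \frac{3}{4 \left(a^{2} + x^{2}\right)} \, dx = \frac{3 \pi}{8 a}.$$

Differentiating under the integral sign with respect to $a$,
$$\frac{dJ}{da} = \int_{0}^{\infty} - \frac{3 a}{2 \left(a^{2} + x^{2}\right)^{2}} \, dx = - \frac{3 \pi}{8 a^{2}},$$
so $\int_{0}^{\infty} \frac{3}{4 \left(a^{2} + x^{2}\right)^{2}} \, dx = \frac{3 \pi}{16 a^{3}}$.

Setting $a = 3$:
$$I = \frac{\pi}{144}.$$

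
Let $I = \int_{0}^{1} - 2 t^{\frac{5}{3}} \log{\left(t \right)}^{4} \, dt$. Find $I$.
$- \frac{729}{2048}$

Begin with the known integral
$$J(a) = \int_{0}^{1} - 2 t^{a} \, dt = - \frac{2}{a + 1}.$$

Differentiating under the integral sign brings down a factor of $\ln t$:
$$\frac{dJ}{da} = \int_{0}^{1} - 2 t^{a} \log{\left(t \right)} \, dt = \frac{2}{\left(a + 1\right)^{2}}.$$

Repeating $4$ times in total — each differentiation brings down another $\ln t$ — gives
$$\frac{d^{4}J}{da^{4}} = \int_{0}^{1} - 2 t^{a} \log{\left(t \right)}^{4} \, dt = - \frac{48}{\left(a + 1\right)^{5}},$$
and the integrand here is exactly the target integrand, so $I = - \frac{48}{\left(a + 1\right)^{5}}$.

Setting $a = \frac{5}{3}$:
$$I = - \frac{729}{2048}.$$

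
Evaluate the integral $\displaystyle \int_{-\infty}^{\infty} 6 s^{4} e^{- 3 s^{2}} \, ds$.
$\frac{\sqrt{3} \sqrt{\pi}}{6}$

Begin with the known integral
$$J(a) = \int_{-\infty}^{\infty} 6 e^{- a s^{2}} \, ds = \frac{6 \sqrt{\pi}}{\sqrt{a}}.$$

Differentiating under the integral sign brings down a factor of $(-s^2)$:
$$\frac{dJ}{da} = \int_{-\infty}^{\infty} - 6 s^{2} e^{- a s^{2}} \, ds = - \frac{3 \sqrt{\pi}}{a^{\frac{3}{2}}}.$$

Repeating twice in total — each differentiation brings down another $(-s^2)$ — gives
$$\frac{d^{2}J}{da^{2}} = \int_{-\infty}^{\infty} 6 s^{4} e^{- a s^{2}} \, ds = \frac{9 \sqrt{\pi}}{2 a^{\frac{5}{2}}},$$
and the integrand here is exactly the target integrand, so $I = \frac{9 \sqrt{\pi}}{2 a^{\frac{5}{2}}}$.

Setting $a = 3$:
$$I = \frac{\sqrt{3} \sqrt{\pi}}{6}.$$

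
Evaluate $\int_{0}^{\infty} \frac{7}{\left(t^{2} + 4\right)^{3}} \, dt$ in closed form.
$\frac{21 \pi}{512}$

Start from the standard arctangent integral
$$J(a) = \int_{0}^{\infty} \frac{7}{a^{2} + t^{2}} \, dt = \frac{7 \pi}{2 a}.$$

Differentiating under the integral sign with respect to $a$,
$$\frac{dJ}{da} = \int_{0}^{\infty} - \frac{14 a}{\left(a^{2} + t^{2}\right)^{2}} \, dt = - \frac{7 \pi}{2 a^{2}},$$
so $\int_{0}^{\infty} \frac{7}{\left(a^{2} + t^{2}\right)^{2}} \, dt = \frac{7 \pi}{4 a^{3}}$.

Repeating — each differentiation of $1/(t^2+a^2)^j$ produces $-2ja/(t^2+a^2)^{j+1}$ — and dividing through by $-2ja$ at each step yields, after $2$ differentiations in total,
$$\int_{0}^{\infty} \frac{7}{\left(a^{2} + t^{2}\right)^{3}} \, dt = \frac{21 \pi}{16 a^{5}}.$$

Setting $a = 2$:
$$I = \frac{21 \pi}{512}.$$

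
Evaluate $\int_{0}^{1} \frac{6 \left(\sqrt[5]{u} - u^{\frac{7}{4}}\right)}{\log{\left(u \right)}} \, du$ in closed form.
$\log{\left(\frac{191102976}{27680640625} \right)}$

Replace the exponent $\frac{1}{5}$ by a parameter $a$: let $I(a) = \int_{0}^{1} \frac{6 \left(- u^{\frac{7}{4}} + u^{a}\right)}{\log{\left(u \right)}} \, du$.

Since $\dfrac{\partial}{\partial a}\,u^{a} = u^{a} \ln u$, the $\ln u$ in the denominator cancels and
$$\frac{dI}{da} = \int_{0}^{1} 6 u^{a} \, du = 6 \left[\frac{u^{a+1}}{a+1}\right]_0^1 = \frac{6}{a + 1}.$$

Integrating with respect to $a$ gives $I(a) = \log{\left(\frac{4096 \left(a + 1\right)^{6}}{1771561} \right)} + C$.

At $a = \frac{7}{4}$ the integrand is identically $0$, so $I(\frac{7}{4}) = 0$. The closed form gives $0$, hence $C = 0$.

Setting $a = \frac{1}{5}$:
$$I = \log{\left(\frac{191102976}{27680640625} \right)}.$$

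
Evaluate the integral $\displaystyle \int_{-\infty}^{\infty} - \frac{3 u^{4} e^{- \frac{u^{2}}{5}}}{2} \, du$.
$- \frac{225 \sqrt{5} \sqrt{\pi}}{8}$

Consider the simpler parametrised integral
$$J(a) = \int_{-\infty}^{\infty} - \frac{3 e^{- a u^{2}}}{2} \, du = - \frac{3 \sqrt{\pi}}{2 \sqrt{a}}.$$

Differentiating under the integral sign brings down a factor of $(-u^2)$:
$$\frac{dJ}{da} = \int_{-\infty}^{\infty} \frac{3 u^{2} e^{- a u^{2}}}{2} \, du = \frac{3 \sqrt{\pi}}{4 a^{\frac{3}{2}}}.$$

Repeating twice in total — each differentiation brings down another $(-u^2)$ — gives
$$\frac{d^{2}J}{da^{2}} = \int_{-\infty}^{\infty} - \frac{3 u^{4} e^{- a u^{2}}}{2} \, du = - \frac{9 \sqrt{\pi}}{8 a^{\frac{5}{2}}},$$
and the integrand here is exactly the target integrand, so $I = - \frac{9 \sqrt{\pi}}{8 a^{\frac{5}{2}}}$.

Setting $a = \frac{1}{5}$:
$$I = - \frac{225 \sqrt{5} \sqrt{\pi}}{8}.$$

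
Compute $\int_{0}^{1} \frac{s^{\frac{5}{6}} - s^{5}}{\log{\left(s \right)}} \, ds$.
$- \log{\left(\frac{36}{11} \right)}$

Introduce a parameter $a$ in the exponent: let $I(a) = \int_{0}^{1} \frac{s^{\frac{5}{6}} - s^{a}}{\log{\left(s \right)}} \, ds$.

Since $\dfrac{\partial}{\partial a}\,s^{a} = s^{a} \ln s$, the $\ln s$ in the denominator cancels and
$$\frac{dI}{da} = \int_{0}^{1} -1 s^{a} \, ds = -1 \left[\frac{s^{a+1}}{a+1}\right]_0^1 = - \frac{1}{a + 1}.$$

Integrating with respect to $a$ gives $I(a) = - \log{\left(\frac{6 a}{11} + \frac{6}{11} \right)} + C$.

At $a = \frac{5}{6}$ the integrand is identically $0$, so $I(\frac{5}{6}) = 0$. The closed form gives $0$, hence $C = 0$.

Setting $a = 5$:
$$I = - \log{\left(\frac{36}{11} \right)}.$$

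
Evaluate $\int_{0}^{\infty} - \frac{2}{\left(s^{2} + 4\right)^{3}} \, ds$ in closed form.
$- \frac{3 \pi}{256}$

Begin with the known result
$$J(a) = \int_{0}^{\infty} - \frac{2}{a^{2} + s^{2}} \, ds = - \frac{\pi}{a}.$$

Differentiating under the integral sign with respect to $a$,
$$\frac{dJ}{da} = \int_{0}^{\infty} \frac{4 a}{\left(a^{2} + s^{2}\right)^{2}} \, ds = \frac{\pi}{a^{2}},$$
so $\int_{0}^{\infty} - \frac{2}{\left(a^{2} + s^{2}\right)^{2}} \, ds = - \frac{\pi}{2 a^{3}}$.

Repeating — each differentiation of $1/(s^2+a^2)^j$ produces $-2ja/(s^2+a^2)^{j+1}$ — and dividing through by $-2ja$ at each step yields, after $2$ differentiations in total,
$$\int_{0}^{\infty} - \frac{2}{\left(a^{2} + s^{2}\right)^{3}} \, ds = - \frac{3 \pi}{8 a^{5}}.$$

Setting $a = 2$:
$$I = - \frac{3 \pi}{256}.$$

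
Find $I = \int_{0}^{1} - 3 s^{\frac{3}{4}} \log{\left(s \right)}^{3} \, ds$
$\frac{4608}{2401}$

Start from the elementary integral
$$J(a) = \int_{0}^{1} - 3 s^{a} \, ds = - \frac{3}{a + 1}.$$

Differentiating under the integral sign brings down a factor of $\ln s$:
$$\frac{dJ}{da} = \int_{0}^{1} - 3 s^{a} \log{\left(s \right)} \, ds = \frac{3}{\left(a + 1\right)^{2}}.$$

Repeating $3$ times in total — each differentiation brings down another $\ln s$ — gives
$$\frac{d^{3}J}{da^{3}} = \int_{0}^{1} - 3 s^{a} \log{\left(s \right)}^{3} \, ds = \frac{18}{\left(a + 1\right)^{4}},$$
and the integrand here is exactly the target integrand, so $I = \frac{18}{\left(a + 1\right)^{4}}$.

Setting $a = \frac{3}{4}$:
$$I = \frac{4608}{2401}.$$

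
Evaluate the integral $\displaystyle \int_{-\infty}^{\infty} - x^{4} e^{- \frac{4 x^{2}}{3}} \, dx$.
$- \frac{27 \sqrt{3} \sqrt{\pi}}{128}$

Begin with the known integral
$$J(a) = \int_{-\infty}^{\infty} - e^{- a x^{2}} \, dx = - \frac{\sqrt{\pi}}{\sqrt{a}}.$$

Differentiating under the integral sign brings down a factor of $(-x^2)$:
$$\frac{dJ}{da} = \int_{-\infty}^{\infty} x^{2} e^{- a x^{2}} \, dx = \frac{\sqrt{\pi}}{2 a^{\frac{3}{2}}}.$$

Repeating twice in total — each differentiation brings down another $(-x^2)$ — gives
$$\frac{d^{2}J}{da^{2}} = \int_{-\infty}^{\infty} - x^{4} e^{- a x^{2}} \, dx = - \frac{3 \sqrt{\pi}}{4 a^{\frac{5}{2}}},$$
and the integrand here is exactly the target integrand, so $I = - \frac{3 \sqrt{\pi}}{4 a^{\frac{5}{2}}}$.

Setting $a = \frac{4}{3}$:
$$I = - \frac{27 \sqrt{3} \sqrt{\pi}}{128}.$$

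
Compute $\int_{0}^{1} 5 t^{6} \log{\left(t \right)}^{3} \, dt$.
$- \frac{30}{2401}$

Begin with the known integral
$$J(a) = \int_{0}^{1} 5 t^{a} \, dt = \frac{5}{a + 1}.$$

Differentiating under the integral sign brings down a factor of $\ln t$:
$$\frac{dJ}{da} = \int_{0}^{1} 5 t^{a} \log{\left(t \right)} \, dt = - \frac{5}{\left(a + 1\right)^{2}}.$$

Repeating $3$ times in total — each differentiation brings down another $\ln t$ — gives
$$\frac{d^{3}J}{da^{3}} = \int_{0}^{1} 5 t^{a} \log{\left(t \right)}^{3} \, dt = - \frac{30}{\left(a + 1\right)^{4}},$$
and the integrand here is exactly the target integrand, so $I = - \frac{30}{\left(a + 1\right)^{4}}$.

Setting $a = 6$:
$$I = - \frac{30}{2401}.$$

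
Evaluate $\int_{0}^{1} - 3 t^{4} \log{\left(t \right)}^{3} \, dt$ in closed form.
$\frac{18}{625}$

Start from the elementary integral
$$J(a) = \int_{0}^{1} - 3 t^{a} \, dt = - \frac{3}{a + 1}.$$

Differentiating under the integral sign brings down a factor of $\ln t$:
$$\frac{dJ}{da} = \int_{0}^{1} - 3 t^{a} \log{\left(t \right)} \, dt = \frac{3}{\left(a + 1\right)^{2}}.$$

Repeating $3$ times in total — each differentiation brings down another $\ln t$ — gives
$$\frac{d^{3}J}{da^{3}} = \int_{0}^{1} - 3 t^{a} \log{\left(t \right)}^{3} \, dt = \frac{18}{\left(a + 1\right)^{4}},$$
and the integrand here is exactly the target integrand, so $I = \frac{18}{\left(a + 1\right)^{4}}$.

Setting $a = 4$:
$$I = \frac{18}{625}.$$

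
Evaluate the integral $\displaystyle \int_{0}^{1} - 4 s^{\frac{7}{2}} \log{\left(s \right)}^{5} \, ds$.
$\frac{10240}{177147}$

Start from the elementary integral
$$J(a) = \int_{0}^{1} - 4 s^{a} \, ds = - \frac{4}{a + 1}.$$

Differentiating under the integral sign brings down a factor of $\ln s$:
$$\frac{dJ}{da} = \int_{0}^{1} - 4 s^{a} \log{\left(s \right)} \, ds = \frac{4}{\left(a + 1\right)^{2}}.$$

Repeating $5$ times in total — each differentiation brings down another $\ln s$ — gives
$$\frac{d^{5}J}{da^{5}} = \int_{0}^{1} - 4 s^{a} \log{\left(s \right)}^{5} \, ds = \frac{480}{\left(a + 1\right)^{6}},$$
and the integrand here is exactly the target integrand, so $I = \frac{480}{\left(a + 1\right)^{6}}$.

Setting $a = \frac{7}{2}$:
$$I = \frac{10240}{177147}.$$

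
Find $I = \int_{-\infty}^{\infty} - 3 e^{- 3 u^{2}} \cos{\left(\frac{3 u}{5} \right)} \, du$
$- \frac{\sqrt{3} \sqrt{\pi}}{e^{\frac{3}{100}}}$

Treat the cosine frequency as a parameter and define $I(b) = \int_{-\infty}^{\infty} - 3 e^{- 3 u^{2}} \cos{\left(b u \right)} \, du$.

Differentiating under the integral sign,
$$I'(b) = \int_{-\infty}^{\infty} 3 u e^{- 3 u^{2}} \sin{\left(b u \right)} \, du.$$

Integrate $\int_{-\infty}^{\infty} u \sin(b u)\, e^{- 3 u^{2}}\, du$ by parts with $w = \sin(b u)$ and $dv = u\, e^{- 3 u^{2}}\, du$, giving $v = - \frac{e^{- 3 u^{2}}}{6}$. The boundary term vanishes and
$$\int_{-\infty}^{\infty} u \sin(b u)\, e^{- 3 u^{2}}\, du = \frac{b}{6} \int_{-\infty}^{\infty} \cos(b u)\, e^{- 3 u^{2}}\, du,$$
so $I'(b) = - \frac{b}{6}\, I(b)$.

This is a separable first-order ODE; solving with the initial condition $I(0) = \int_{-\infty}^{\infty} - 3 e^{- 3 u^{2}}\,du = - \sqrt{3} \sqrt{\pi}$ gives
$$I(b) = - \sqrt{3} \sqrt{\pi} e^{- \frac{b^{2}}{12}}.$$

Setting $b = \frac{3}{5}$:
$$I = - \frac{\sqrt{3} \sqrt{\pi}}{e^{\frac{3}{100}}}.$$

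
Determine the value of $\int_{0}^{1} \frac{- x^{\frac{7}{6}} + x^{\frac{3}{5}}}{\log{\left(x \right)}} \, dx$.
$- \log{\left(65 \right)} + \log{\left(48 \right)}$

Consider the one-parameter family: let $I(a) = \int_{0}^{1} \frac{x^{\frac{3}{5}} - x^{a}}{\log{\left(x \right)}} \, dx$.

Since $\dfrac{\partial}{\partial a}\,x^{a} = x^{a} \ln x$, the $\ln x$ in the denominator cancels and
$$\frac{dI}{da} = \int_{0}^{1} -1 x^{a} \, dx = -1 \left[\frac{x^{a+1}}{a+1}\right]_0^1 = - \frac{1}{a + 1}.$$

Integrating with respect to $a$ gives $I(a) = - \log{\left(\frac{5 a}{8} + \frac{5}{8} \right)} + C$.

At $a = \frac{3}{5}$ the integrand is identically $0$, so $I(\frac{3}{5}) = 0$. The closed form gives $0$, hence $C = 0$.

Setting $a = \frac{7}{6}$:
$$I = - \log{\left(65 \right)} + \log{\left(48 \right)}.$$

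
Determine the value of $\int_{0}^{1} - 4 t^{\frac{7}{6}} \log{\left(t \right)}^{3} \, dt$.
$\frac{31104}{28561}$

Consider the simpler parametrised integral
$$J(a) = \int_{0}^{1} - 4 t^{a} \, dt = - \frac{4}{a + 1}.$$

Differentiating under the integral sign brings down a factor of $\ln t$:
$$\frac{dJ}{da} = \int_{0}^{1} - 4 t^{a} \log{\left(t \right)} \, dt = \frac{4}{\left(a + 1\right)^{2}}.$$

Repeating $3$ times in total — each differentiation brings down another $\ln t$ — gives
$$\frac{d^{3}J}{da^{3}} = \int_{0}^{1} - 4 t^{a} \log{\left(t \right)}^{3} \, dt = \frac{24}{\left(a + 1\right)^{4}},$$
and the integrand here is exactly the target integrand, so $I = \frac{24}{\left(a + 1\right)^{4}}$.

Setting $a = \frac{7}{6}$:
$$I = \frac{31104}{28561}.$$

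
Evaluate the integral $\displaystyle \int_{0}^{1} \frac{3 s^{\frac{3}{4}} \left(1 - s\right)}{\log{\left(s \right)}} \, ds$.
$- \log{\left(\frac{1331}{343} \right)}$

Introduce a parameter $a$ in the exponent: let $I(a) = \int_{0}^{1} \frac{3 \left(s^{\frac{3}{4}} - s^{a}\right)}{\log{\left(s \right)}} \, ds$.

Since $\dfrac{\partial}{\partial a}\,s^{a} = s^{a} \ln s$, the $\ln s$ in the denominator cancels and
$$\frac{dI}{da} = \int_{0}^{1} -3 s^{a} \, ds = -3 \left[\frac{s^{a+1}}{a+1}\right]_0^1 = - \frac{3}{a + 1}.$$

Integrating with respect to $a$ gives $I(a) = - \log{\left(\frac{64 \left(a + 1\right)^{3}}{343} \right)} + C$.

At $a = \frac{3}{4}$ the integrand is identically $0$, so $I(\frac{3}{4}) = 0$. The closed form gives $0$, hence $C = 0$.

Setting $a = \frac{7}{4}$:
$$I = - \log{\left(\frac{1331}{343} \right)}.$$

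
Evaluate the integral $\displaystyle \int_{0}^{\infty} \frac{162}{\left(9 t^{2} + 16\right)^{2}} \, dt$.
$\frac{27 \pi}{128}$

Start from the standard arctangent integral
$$J(a) = \int_{0}^{\infty} \frac{2}{a^{2} + t^{2}} \, dt = \frac{\pi}{a}.$$

Differentiating under the integral sign with respect to $a$,
$$\frac{dJ}{da} = \int_{0}^{\infty} - \frac{4 a}{\left(a^{2} + t^{2}\right)^{2}} \, dt = - \frac{\pi}{a^{2}},$$
so $\int_{0}^{\infty} \frac{2}{\left(a^{2} + t^{2}\right)^{2}} \, dt = \frac{\pi}{2 a^{3}}$.

Setting $a = \frac{4}{3}$:
$$I = \frac{27 \pi}{128}.$$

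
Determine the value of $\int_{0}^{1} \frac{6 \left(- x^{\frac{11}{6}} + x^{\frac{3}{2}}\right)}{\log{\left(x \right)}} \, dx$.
$\log{\left(\frac{11390625}{24137569} \right)}$

Consider the one-parameter family: let $I(a) = \int_{0}^{1} \frac{6 \left(- x^{\frac{11}{6}} + x^{a}\right)}{\log{\left(x \right)}} \, dx$.

Since $\dfrac{\partial}{\partial a}\,x^{a} = x^{a} \ln x$, the $\ln x$ in the denominator cancels and
$$\frac{dI}{da} = \int_{0}^{1} 6 x^{a} \, dx = 6 \left[\frac{x^{a+1}}{a+1}\right]_0^1 = \frac{6}{a + 1}.$$

Integrating with respect to $a$ gives $I(a) = \log{\left(\frac{46656 \left(a + 1\right)^{6}}{24137569} \right)} + C$.

At $a = \frac{11}{6}$ the integrand is identically $0$, so $I(\frac{11}{6}) = 0$. The closed form gives $0$, hence $C = 0$.

Setting $a = \frac{3}{2}$:
$$I = \log{\left(\frac{11390625}{24137569} \right)}.$$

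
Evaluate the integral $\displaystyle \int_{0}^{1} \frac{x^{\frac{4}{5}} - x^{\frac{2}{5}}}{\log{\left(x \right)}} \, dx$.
$- \log{\left(\frac{7}{9} \right)}$

Introduce a parameter $a$ in the exponent: let $I(a) = \int_{0}^{1} \frac{x^{\frac{4}{5}} - x^{a}}{\log{\left(x \right)}} \, dx$.

Since $\dfrac{\partial}{\partial a}\,x^{a} = x^{a} \ln x$, the $\ln x$ in the denominator cancels and
$$\frac{dI}{da} = \int_{0}^{1} -1 x^{a} \, dx = -1 \left[\frac{x^{a+1}}{a+1}\right]_0^1 = - \frac{1}{a + 1}.$$

Integrating with respect to $a$ gives $I(a) = - \log{\left(\frac{5 a}{9} + \frac{5}{9} \right)} + C$.

At $a = \frac{4}{5}$ the integrand is identically $0$, so $I(\frac{4}{5}) = 0$. The closed form gives $0$, hence $C = 0$.

Setting $a = \frac{2}{5}$:
$$I = - \log{\left(\frac{7}{9} \right)}.$$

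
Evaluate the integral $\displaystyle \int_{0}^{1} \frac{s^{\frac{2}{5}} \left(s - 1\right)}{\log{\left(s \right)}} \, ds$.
$- \log{\left(7 \right)} + \log{\left(12 \right)}$

Introduce a parameter $a$ in the exponent: let $I(a) = \int_{0}^{1} \frac{s^{\frac{7}{5}} - s^{a}}{\log{\left(s \right)}} \, ds$.

Since $\dfrac{\partial}{\partial a}\,s^{a} = s^{a} \ln s$, the $\ln s$ in the denominator cancels and
$$\frac{dI}{da} = \int_{0}^{1} -1 s^{a} \, ds = -1 \left[\frac{s^{a+1}}{a+1}\right]_0^1 = - \frac{1}{a + 1}.$$

Integrating with respect to $a$ gives $I(a) = - \log{\left(\frac{5 a}{12} + \frac{5}{12} \right)} + C$.

At $a = \frac{7}{5}$ the integrand is identically $0$, so $I(\frac{7}{5}) = 0$. The closed form gives $0$, hence $C = 0$.

Setting $a = \frac{2}{5}$:
$$I = - \log{\left(7 \right)} + \log{\left(12 \right)}.$$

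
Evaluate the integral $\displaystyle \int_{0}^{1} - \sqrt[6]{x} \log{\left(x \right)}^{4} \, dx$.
$- \frac{186624}{16807}$

Consider the simpler parametrised integral
$$J(a) = \int_{0}^{1} - x^{a} \, dx = - \frac{1}{a + 1}.$$

Differentiating under the integral sign brings down a factor of $\ln x$:
$$\frac{dJ}{da} = \int_{0}^{1} - x^{a} \log{\left(x \right)} \, dx = \frac{1}{\left(a + 1\right)^{2}}.$$

Repeating $4$ times in total — each differentiation brings down another $\ln x$ — gives
$$\frac{d^{4}J}{da^{4}} = \int_{0}^{1} - x^{a} \log{\left(x \right)}^{4} \, dx = - \frac{24}{\left(a + 1\right)^{5}},$$
and the integrand here is exactly the target integrand, so $I = - \frac{24}{\left(a + 1\right)^{5}}$.

Setting $a = \frac{1}{6}$:
$$I = - \frac{186624}{16807}.$$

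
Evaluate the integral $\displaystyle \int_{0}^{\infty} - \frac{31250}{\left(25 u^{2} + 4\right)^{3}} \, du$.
$- \frac{9375 \pi}{256}$

Begin with the known result
$$J(a) = \int_{0}^{\infty} - \frac{2}{a^{2} + u^{2}} \, du = - \frac{\pi}{a}.$$

Differentiating under the integral sign with respect to $a$,
$$\frac{dJ}{da} = \int_{0}^{\infty} \frac{4 a}{\left(a^{2} + u^{2}\right)^{2}} \, du = \frac{\pi}{a^{2}},$$
so $\int_{0}^{\infty} - \frac{2}{\left(a^{2} + u^{2}\right)^{2}} \, du = - \frac{\pi}{2 a^{3}}$.

Repeating — each differentiation of $1/(u^2+a^2)^j$ produces $-2ja/(u^2+a^2)^{j+1}$ — and dividing through by $-2ja$ at each step yields, after $2$ differentiations in total,
$$\int_{0}^{\infty} - \frac{2}{\left(a^{2} + u^{2}\right)^{3}} \, du = - \frac{3 \pi}{8 a^{5}}.$$

Setting $a = \frac{2}{5}$:
$$I = - \frac{9375 \pi}{256}.$$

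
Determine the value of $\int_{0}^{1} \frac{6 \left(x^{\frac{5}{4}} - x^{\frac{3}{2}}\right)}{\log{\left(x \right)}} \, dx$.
$\log{\left(\frac{531441}{1000000} \right)}$

Replace the exponent $\frac{5}{4}$ by a parameter $a$: let $I(a) = \int_{0}^{1} \frac{6 \left(- x^{\frac{3}{2}} + x^{a}\right)}{\log{\left(x \right)}} \, dx$.

Since $\dfrac{\partial}{\partial a}\,x^{a} = x^{a} \ln x$, the $\ln x$ in the denominator cancels and
$$\frac{dI}{da} = \int_{0}^{1} 6 x^{a} \, dx = 6 \left[\frac{x^{a+1}}{a+1}\right]_0^1 = \frac{6}{a + 1}.$$

Integrating with respect to $a$ gives $I(a) = \log{\left(\frac{64 \left(a + 1\right)^{6}}{15625} \right)} + C$.

At $a = \frac{3}{2}$ the integrand is identically $0$, so $I(\frac{3}{2}) = 0$. The closed form gives $0$, hence $C = 0$.

Setting $a = \frac{5}{4}$:
$$I = \log{\left(\frac{531441}{1000000} \right)}.$$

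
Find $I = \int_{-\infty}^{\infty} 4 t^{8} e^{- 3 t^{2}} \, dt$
$\frac{35 \sqrt{3} \sqrt{\pi}}{324}$

Begin with the known integral
$$J(a) = \int_{-\infty}^{\infty} 4 e^{- a t^{2}} \, dt = \frac{4 \sqrt{\pi}}{\sqrt{a}}.$$

Differentiating under the integral sign brings down a factor of $(-t^2)$:
$$\frac{dJ}{da} = \int_{-\infty}^{\infty} - 4 t^{2} e^{- a t^{2}} \, dt = - \frac{2 \sqrt{\pi}}{a^{\frac{3}{2}}}.$$

Repeating $4$ times in total — each differentiation brings down another $(-t^2)$ — gives
$$\frac{d^{4}J}{da^{4}} = \int_{-\infty}^{\infty} 4 t^{8} e^{- a t^{2}} \, dt = \frac{105 \sqrt{\pi}}{4 a^{\frac{9}{2}}},$$
and the integrand here is exactly the target integrand, so $I = \frac{105 \sqrt{\pi}}{4 a^{\frac{9}{2}}}$.

Setting $a = 3$:
$$I = \frac{35 \sqrt{3} \sqrt{\pi}}{324}.$$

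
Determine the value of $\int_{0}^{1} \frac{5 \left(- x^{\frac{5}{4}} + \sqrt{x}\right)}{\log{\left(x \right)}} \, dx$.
$\log{\left(\frac{32}{243} \right)}$

Introduce a parameter $a$ in the exponent: let $I(a) = \int_{0}^{1} \frac{5 \left(- x^{\frac{5}{4}} + x^{a}\right)}{\log{\left(x \right)}} \, dx$.

Since $\dfrac{\partial}{\partial a}\,x^{a} = x^{a} \ln x$, the $\ln x$ in the denominator cancels and
$$\frac{dI}{da} = \int_{0}^{1} 5 x^{a} \, dx = 5 \left[\frac{x^{a+1}}{a+1}\right]_0^1 = \frac{5}{a + 1}.$$

Integrating with respect to $a$ gives $I(a) = \log{\left(\frac{1024 \left(a + 1\right)^{5}}{59049} \right)} + C$.

At $a = \frac{5}{4}$ the integrand is identically $0$, so $I(\frac{5}{4}) = 0$. The closed form gives $0$, hence $C = 0$.

Setting $a = \frac{1}{2}$:
$$I = \log{\left(\frac{32}{243} \right)}.$$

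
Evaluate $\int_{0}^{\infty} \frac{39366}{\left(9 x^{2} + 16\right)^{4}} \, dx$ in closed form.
$\frac{32805 \pi}{262144}$

Start from the standard arctangent integral
$$J(a) = \int_{0}^{\infty} \frac{6}{a^{2} + x^{2}} \, dx = \frac{3 \pi}{a}.$$

Differentiating under the integral sign with respect to $a$,
$$\frac{dJ}{da} = \int_{0}^{\infty} - \frac{12 a}{\left(a^{2} + x^{2}\right)^{2}} \, dx = - \frac{3 \pi}{a^{2}},$$
so $\int_{0}^{\infty} \frac{6}{\left(a^{2} + x^{2}\right)^{2}} \, dx = \frac{3 \pi}{2 a^{3}}$.

Repeating — each differentiation of $1/(x^2+a^2)^j$ produces $-2ja/(x^2+a^2)^{j+1}$ — and dividing through by $-2ja$ at each step yields, after $3$ differentiations in total,
$$\int_{0}^{\infty} \frac{6}{\left(a^{2} + x^{2}\right)^{4}} \, dx = \frac{15 \pi}{16 a^{7}}.$$

Setting $a = \frac{4}{3}$:
$$I = \frac{32805 \pi}{262144}.$$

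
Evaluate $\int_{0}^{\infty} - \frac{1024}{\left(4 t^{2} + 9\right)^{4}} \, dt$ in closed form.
$- \frac{80 \pi}{2187}$

Begin with the known result
$$J(a) = \int_{0}^{\infty} - \frac{4}{a^{2} + t^{2}} \, dt = - \frac{2 \pi}{a}.$$

Differentiating under the integral sign with respect to $a$,
$$\frac{dJ}{da} = \int_{0}^{\infty} \frac{8 a}{\left(a^{2} + t^{2}\right)^{2}} \, dt = \frac{2 \pi}{a^{2}},$$
so $\int_{0}^{\infty} - \frac{4}{\left(a^{2} + t^{2}\right)^{2}} \, dt = - \frac{\pi}{a^{3}}$.

Repeating — each differentiation of $1/(t^2+a^2)^j$ produces $-2ja/(t^2+a^2)^{j+1}$ — and dividing through by $-2ja$ at each step yields, after $3$ differentiations in total,
$$\int_{0}^{\infty} - \frac{4}{\left(a^{2} + t^{2}\right)^{4}} \, dt = - \frac{5 \pi}{8 a^{7}}.$$

Setting $a = \frac{3}{2}$:
$$I = - \frac{80 \pi}{2187}.$$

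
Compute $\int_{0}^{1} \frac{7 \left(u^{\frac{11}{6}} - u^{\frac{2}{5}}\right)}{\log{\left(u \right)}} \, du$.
$- \log{\left(\frac{230539333248}{32057708828125} \right)}$

Introduce a parameter $a$ in the exponent: let $I(a) = \int_{0}^{1} \frac{7 \left(u^{\frac{11}{6}} - u^{a}\right)}{\log{\left(u \right)}} \, du$.

Since $\dfrac{\partial}{\partial a}\,u^{a} = u^{a} \ln u$, the $\ln u$ in the denominator cancels and
$$\frac{dI}{da} = \int_{0}^{1} -7 u^{a} \, du = -7 \left[\frac{u^{a+1}}{a+1}\right]_0^1 = - \frac{7}{a + 1}.$$

Integrating with respect to $a$ gives $I(a) = - \log{\left(\frac{279936 \left(a + 1\right)^{7}}{410338673} \right)} + C$.

At $a = \frac{11}{6}$ the integrand is identically $0$, so $I(\frac{11}{6}) = 0$. The closed form gives $0$, hence $C = 0$.

Setting $a = \frac{2}{5}$:
$$I = - \log{\left(\frac{230539333248}{32057708828125} \right)}.$$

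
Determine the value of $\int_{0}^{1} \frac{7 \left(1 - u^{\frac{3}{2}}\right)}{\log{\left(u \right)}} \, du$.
$- \log{\left(\frac{78125}{128} \right)}$

Consider the one-parameter family: let $I(a) = \int_{0}^{1} \frac{7 \left(1 - u^{a}\right)}{\log{\left(u \right)}} \, du$.

Since $\dfrac{\partial}{\partial a}\,u^{a} = u^{a} \ln u$, the $\ln u$ in the denominator cancels and
$$\frac{dI}{da} = \int_{0}^{1} -7 u^{a} \, du = -7 \left[\frac{u^{a+1}}{a+1}\right]_0^1 = - \frac{7}{a + 1}.$$

Integrating with respect to $a$ gives $I(a) = - 7 \log{\left(a + 1 \right)} + C$.

At $a = 0$ the integrand is identically $0$, so $I(0) = 0$. The closed form gives $0$, hence $C = 0$.

Setting $a = \frac{3}{2}$:
$$I = - \log{\left(\frac{78125}{128} \right)}.$$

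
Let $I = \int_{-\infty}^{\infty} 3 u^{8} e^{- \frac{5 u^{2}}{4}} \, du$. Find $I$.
$\frac{2016 \sqrt{5} \sqrt{\pi}}{625}$

Start from the elementary integral
$$J(a) = \int_{-\infty}^{\infty} 3 e^{- a u^{2}} \, du = \frac{3 \sqrt{\pi}}{\sqrt{a}}.$$

Differentiating under the integral sign brings down a factor of $(-u^2)$:
$$\frac{dJ}{da} = \int_{-\infty}^{\infty} - 3 u^{2} e^{- a u^{2}} \, du = - \frac{3 \sqrt{\pi}}{2 a^{\frac{3}{2}}}.$$

Repeating $4$ times in total — each differentiation brings down another $(-u^2)$ — gives
$$\frac{d^{4}J}{da^{4}} = \int_{-\infty}^{\infty} 3 u^{8} e^{- a u^{2}} \, du = \frac{315 \sqrt{\pi}}{16 a^{\frac{9}{2}}},$$
and the integrand here is exactly the target integrand, so $I = \frac{315 \sqrt{\pi}}{16 a^{\frac{9}{2}}}$.

Setting $a = \frac{5}{4}$:
$$I = \frac{2016 \sqrt{5} \sqrt{\pi}}{625}.$$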